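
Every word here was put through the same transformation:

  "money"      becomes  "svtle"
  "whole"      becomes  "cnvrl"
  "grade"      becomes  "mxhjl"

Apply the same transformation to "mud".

The shift depends on letter class: consonant m→s is +6, but vowel o→v is +7. Vowels shift forward by 7 and consonants shift forward by 6.
On mud: m(cons)+6=s, u(vowel)+7=b, d(cons)+6=j.

sbj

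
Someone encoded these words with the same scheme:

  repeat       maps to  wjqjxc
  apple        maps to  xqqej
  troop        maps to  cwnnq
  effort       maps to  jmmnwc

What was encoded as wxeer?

This is an affine cipher: with a=0,…,z=25, each position x becomes (3x+23) mod 26.
Reversing it on wxeer: w(22)→9·(22−23)≡17=r; x(23)→9·(23−23)≡0=a; e(4)→9·(4−23)≡11=l; e(4)→9·(4−23)≡11=l; r(17)→9·(17−23)≡24=y (all mod 26).

rally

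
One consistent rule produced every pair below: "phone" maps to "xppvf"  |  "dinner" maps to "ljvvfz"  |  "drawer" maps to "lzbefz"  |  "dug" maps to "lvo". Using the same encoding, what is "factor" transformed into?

The shift depends on letter class: consonant p→x is +8, but vowel o→p is +1. Two shifts are in play — +1 for a/e/i/o/u, +8 for every other letter.
On factor: f(cons)+8=n, a(vowel)+1=b, c(cons)+8=k, t(cons)+8=b, o(vowel)+1=p, r(cons)+8=z.

nbkbpz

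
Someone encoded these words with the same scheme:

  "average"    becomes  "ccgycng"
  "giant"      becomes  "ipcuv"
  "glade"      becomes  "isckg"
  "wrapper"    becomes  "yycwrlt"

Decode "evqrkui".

cooking

Shifts by position in average: pos 0: a→c (+2), pos 1: v→c (+7), pos 2: e→g (+2), pos 3: r→y (+7) — repeating every 2. A repeating key of period 2 is used — shifts +2, +7 over and over.
Decoding evqrkui: e−2=c, v−7=o, q−2=o, r−7=k, k−2=i, u−7=n, i−2=g.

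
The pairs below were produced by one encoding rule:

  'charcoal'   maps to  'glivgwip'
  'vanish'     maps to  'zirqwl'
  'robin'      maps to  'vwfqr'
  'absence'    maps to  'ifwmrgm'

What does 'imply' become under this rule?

The shift depends on letter class: consonant c→g is +4, but vowel a→i is +8. The rule splits by letter class: vowels +8, consonants +4.
Applying it to imply: i(vowel)+8=q, m(cons)+4=q, p(cons)+4=t, l(cons)+4=p, y(cons)+4=c.

qqtpc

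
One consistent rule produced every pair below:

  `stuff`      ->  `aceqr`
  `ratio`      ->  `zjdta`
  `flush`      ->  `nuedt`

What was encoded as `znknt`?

reach

In stuff: s→a is +8, t→c is +9, u→e is +10, f→q is +11 — the shift increases by 1 each position. The shift increases by 1 at each position, starting from +8: 8, 9, 10, ….
Reversing it on znknt: z−8=r, n−9=e, k−10=a, n−11=c, t−12=h.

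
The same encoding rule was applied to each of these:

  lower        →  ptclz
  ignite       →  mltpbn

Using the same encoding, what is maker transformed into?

qfqlz

In lower: l→p is +4, o→t is +5, w→c is +6, e→l is +7 — the shift increases by 1 each position. The shift increases by 1 at each position, starting from +4: 4, 5, 6, ….
On maker: m+4=q, a+5=f, k+6=q, e+7=l, r+8=z.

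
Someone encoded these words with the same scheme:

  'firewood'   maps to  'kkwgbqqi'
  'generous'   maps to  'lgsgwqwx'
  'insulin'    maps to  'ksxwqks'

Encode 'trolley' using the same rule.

The shift depends on letter class: consonant f→k is +5, but vowel i→k is +2. Vowels shift forward by 2 and consonants shift forward by 5.
Applying it to trolley: t(cons)+5=y, r(cons)+5=w, o(vowel)+2=q, l(cons)+5=q, l(cons)+5=q, e(vowel)+2=g, y(cons)+5=d.

ywqqqgd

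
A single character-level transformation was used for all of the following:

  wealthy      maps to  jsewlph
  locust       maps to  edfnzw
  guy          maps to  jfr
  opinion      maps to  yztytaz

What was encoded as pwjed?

Two steps: reverse the string, then apply a Caesar shift of +11.
Undoing it on pwjed: shift back: p−11=e, w−11=l, j−11=y, e−11=t, d−11=s → elyts; then reverse → style.

style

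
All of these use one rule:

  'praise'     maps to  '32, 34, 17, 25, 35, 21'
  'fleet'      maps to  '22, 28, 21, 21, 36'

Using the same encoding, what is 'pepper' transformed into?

32, 21, 32, 32, 21, 34

Letters become their 1-based position plus 16 (so a→17, b→18, …).
For pepper: p=16→32, e=5→21, p=16→32, p=16→32, e=5→21, r=18→34.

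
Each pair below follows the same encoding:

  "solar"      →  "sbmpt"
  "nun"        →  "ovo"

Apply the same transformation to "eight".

uihjf

The output letters match the input read backwards, each shifted +1: solar reversed is ralos. Two steps: reverse the string, then apply a Caesar shift of +1.
Applying it to eight: reverse → thgie; then shift: t+1=u, h+1=i, g+1=h, i+1=j, e+1=f.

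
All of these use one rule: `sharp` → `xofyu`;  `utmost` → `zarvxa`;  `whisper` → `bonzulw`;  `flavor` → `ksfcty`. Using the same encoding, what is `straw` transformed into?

Shifts by position in sharp: pos 0: s→x (+5), pos 1: h→o (+7), pos 2: a→f (+5), pos 3: r→y (+7) — repeating every 2. A repeating key of period 2 is used — shifts +5, +7 over and over.
For straw: s+5=x, t+7=a, r+5=w, a+7=h, w+5=b.

xawhb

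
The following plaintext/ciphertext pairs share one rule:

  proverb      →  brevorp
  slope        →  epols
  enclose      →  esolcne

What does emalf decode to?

flame

The output letters match the input read backwards: proverb reversed is brevorp. It's just the letters in reverse order.
Undoing it on emalf: then reverse → flame.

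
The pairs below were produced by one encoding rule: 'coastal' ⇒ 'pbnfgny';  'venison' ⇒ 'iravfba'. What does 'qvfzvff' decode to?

dismiss

Compare letters: c→p is +13, o→b is +13, a→n is +13 — a constant shift. This is a Caesar cipher with shift 13.
Reversing it on qvfzvff: q−13=d, v−13=i, f−13=s, z−13=m, v−13=i, f−13=s, f−13=s.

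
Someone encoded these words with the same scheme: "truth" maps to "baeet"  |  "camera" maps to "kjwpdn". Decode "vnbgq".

Letter i (0-indexed) is shifted by i+8, so successive shifts are 8, 9, 10, ….
Decoding vnbgq: v−8=n, n−9=e, b−10=r, g−11=v, q−12=e.

nerve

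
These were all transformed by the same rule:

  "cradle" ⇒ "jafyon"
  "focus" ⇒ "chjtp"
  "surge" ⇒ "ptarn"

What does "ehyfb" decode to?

today

Each letter's alphabet position (a=0..z=25) is mapped through 15·x+5 mod 26 — an affine cipher.
Reversing it on ehyfb: e(4)→7·(4−5)≡19=t; h(7)→7·(7−5)≡14=o; y(24)→7·(24−5)≡3=d; f(5)→7·(5−5)≡0=a; b(1)→7·(1−5)≡24=y (all mod 26).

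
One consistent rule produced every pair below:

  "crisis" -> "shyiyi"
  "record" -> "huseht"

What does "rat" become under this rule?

Compare letters: c→s is +16, r→h is +16, i→y is +16 — a constant shift. This is a Caesar cipher with shift 16.
For rat: r+16=h, a+16=q, t+16=j.

hqj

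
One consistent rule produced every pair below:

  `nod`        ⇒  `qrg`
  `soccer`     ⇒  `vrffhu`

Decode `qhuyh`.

Compare letters: n→q is +3, o→r is +3, d→g is +3 — a constant shift. This is a Caesar cipher with shift 3.
Decoding qhuyh: q−3=n, h−3=e, u−3=r, y−3=v, h−3=e.

nerve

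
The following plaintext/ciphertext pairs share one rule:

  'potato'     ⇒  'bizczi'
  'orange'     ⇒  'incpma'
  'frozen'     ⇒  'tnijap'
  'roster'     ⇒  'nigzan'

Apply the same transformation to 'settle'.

gazzda

Each letter's alphabet position (a=0..z=25) is mapped through 19·x+2 mod 26 — an affine cipher.
For settle: s(18)→19·18+2≡6=g; e(4)→19·4+2≡0=a; t(19)→19·19+2≡25=z; t(19)→19·19+2≡25=z; l(11)→19·11+2≡3=d; e(4)→19·4+2≡0=a (all mod 26).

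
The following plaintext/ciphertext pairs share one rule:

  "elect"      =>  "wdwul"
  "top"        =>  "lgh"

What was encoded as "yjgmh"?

group

Compare letters: e→w is +18, l→d is +18, e→w is +18 — a constant shift. It's a constant shift of +18 (ROT18).
Decoding yjgmh: y−18=g, j−18=r, g−18=o, m−18=u, h−18=p.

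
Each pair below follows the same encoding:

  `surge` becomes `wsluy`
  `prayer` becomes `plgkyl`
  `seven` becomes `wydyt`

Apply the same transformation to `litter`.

xqhhyl

This is an affine cipher: with a=0,…,z=25, each position x becomes (11x+6) mod 26.
Applying it to litter: l(11)→11·11+6≡23=x; i(8)→11·8+6≡16=q; t(19)→11·19+6≡7=h; t(19)→11·19+6≡7=h; e(4)→11·4+6≡24=y; r(17)→11·17+6≡11=l (all mod 26).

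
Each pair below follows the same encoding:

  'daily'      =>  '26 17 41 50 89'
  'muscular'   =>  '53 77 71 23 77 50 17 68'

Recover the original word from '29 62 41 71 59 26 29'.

episode

d(#4)→26 and a(#1)→17: differences scale by 3, so n = 3·pos + 14. Each letter becomes 3×(its alphabet position, a=1..z=26) + 14.
Decoding 29 62 41 71 59 26 29: 29→(29−14)÷3=5=e, 62→(62−14)÷3=16=p, 41→(41−14)÷3=9=i, 71→(71−14)÷3=19=s, 59→(59−14)÷3=15=o, 26→(26−14)÷3=4=d, 29→(29−14)÷3=5=e.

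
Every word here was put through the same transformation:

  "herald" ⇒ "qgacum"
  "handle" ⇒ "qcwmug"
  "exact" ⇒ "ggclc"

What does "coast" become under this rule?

The shift depends on letter class: consonant h→q is +9, but vowel e→g is +2. The rule splits by letter class: vowels +2, consonants +9.
Applying it to coast: c(cons)+9=l, o(vowel)+2=q, a(vowel)+2=c, s(cons)+9=b, t(cons)+9=c.

lqcbc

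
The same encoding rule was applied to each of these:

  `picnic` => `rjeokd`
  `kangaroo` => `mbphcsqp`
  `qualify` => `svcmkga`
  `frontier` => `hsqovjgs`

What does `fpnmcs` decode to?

dollar

The shifts repeat in a cycle of length 2: positions 0,1,… shift by +2, +1, then the pattern repeats.
Decoding fpnmcs: f−2=d, p−1=o, n−2=l, m−1=l, c−2=a, s−1=r.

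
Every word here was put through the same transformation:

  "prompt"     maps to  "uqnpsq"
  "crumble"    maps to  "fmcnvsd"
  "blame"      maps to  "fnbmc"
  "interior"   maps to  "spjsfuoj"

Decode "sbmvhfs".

regular

Two steps: reverse the string, then apply a Caesar shift of +1.
Undoing it on sbmvhfs: shift back: s−1=r, b−1=a, m−1=l, v−1=u, h−1=g, f−1=e, s−1=r → raluger; then reverse → regular.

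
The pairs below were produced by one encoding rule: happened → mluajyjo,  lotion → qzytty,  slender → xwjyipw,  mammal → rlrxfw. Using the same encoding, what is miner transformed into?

rtspw

It's a Vigenère-style cipher with numeric key [5,11]: position i shifts by key[i mod 2].
Applying it to miner: m+5=r, i+11=t, n+5=s, e+11=p, r+5=w.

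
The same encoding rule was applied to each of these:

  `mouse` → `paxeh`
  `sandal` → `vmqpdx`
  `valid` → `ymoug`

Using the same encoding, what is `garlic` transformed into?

jmuxlo

Shifts by position in mouse: pos 0: m→p (+3), pos 1: o→a (+12), pos 2: u→x (+3), pos 3: s→e (+12) — repeating every 2. It's a Vigenère-style cipher with numeric key [3,12]: position i shifts by key[i mod 2].
On garlic: g+3=j, a+12=m, r+3=u, l+12=x, i+3=l, c+12=o.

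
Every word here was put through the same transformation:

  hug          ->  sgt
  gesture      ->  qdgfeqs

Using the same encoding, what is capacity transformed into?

kfuombmo

The output letters match the input read backwards, each shifted +12: hug reversed is guh. The word is reversed, then every letter is shifted forward by 12.
On capacity: reverse → yticapac; then shift: y+12=k, t+12=f, i+12=u, c+12=o, a+12=m, p+12=b, a+12=m, c+12=o.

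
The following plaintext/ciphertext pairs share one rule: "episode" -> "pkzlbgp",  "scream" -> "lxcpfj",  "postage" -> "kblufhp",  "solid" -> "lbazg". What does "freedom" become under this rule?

This is an affine cipher: with a=0,…,z=25, each position x becomes (9x+5) mod 26.
Applying it to freedom: f(5)→9·5+5≡24=y; r(17)→9·17+5≡2=c; e(4)→9·4+5≡15=p; e(4)→9·4+5≡15=p; d(3)→9·3+5≡6=g; o(14)→9·14+5≡1=b; m(12)→9·12+5≡9=j (all mod 26).

ycppgbj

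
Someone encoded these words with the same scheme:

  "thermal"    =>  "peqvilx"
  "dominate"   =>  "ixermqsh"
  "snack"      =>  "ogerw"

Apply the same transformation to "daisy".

cwmeh

The output letters match the input read backwards, each shifted +4: thermal reversed is lamreht. Read the word backwards and shift each letter +4.
Applying it to daisy: reverse → ysiad; then shift: y+4=c, s+4=w, i+4=m, a+4=e, d+4=h.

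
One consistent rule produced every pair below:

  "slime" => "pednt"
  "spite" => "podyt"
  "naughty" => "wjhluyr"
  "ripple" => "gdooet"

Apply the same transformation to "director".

kdgtbyfg

Each letter's alphabet position (a=0..z=25) is mapped through 9·x+9 mod 26 — an affine cipher.
Applying it to director: d(3)→9·3+9≡10=k; i(8)→9·8+9≡3=d; r(17)→9·17+9≡6=g; e(4)→9·4+9≡19=t; c(2)→9·2+9≡1=b; t(19)→9·19+9≡24=y; o(14)→9·14+9≡5=f; r(17)→9·17+9≡6=g (all mod 26).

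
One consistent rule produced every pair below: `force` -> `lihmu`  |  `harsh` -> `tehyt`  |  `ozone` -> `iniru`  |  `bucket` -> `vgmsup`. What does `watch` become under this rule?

Each letter's alphabet position (a=0..z=25) is mapped through 17·x+4 mod 26 — an affine cipher.
On watch: w(22)→17·22+4≡14=o; a(0)→17·0+4≡4=e; t(19)→17·19+4≡15=p; c(2)→17·2+4≡12=m; h(7)→17·7+4≡19=t (all mod 26).

oepmt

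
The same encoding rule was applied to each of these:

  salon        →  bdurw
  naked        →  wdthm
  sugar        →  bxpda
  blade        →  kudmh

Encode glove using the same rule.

The rule splits by letter class: vowels +3, consonants +9.
Applying it to glove: g(cons)+9=p, l(cons)+9=u, o(vowel)+3=r, v(cons)+9=e, e(vowel)+3=h.

pureh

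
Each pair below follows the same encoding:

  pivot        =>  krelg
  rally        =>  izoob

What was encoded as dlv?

Each pair mirrors across the alphabet (p↔k, i↔r, v↔e): positions sum to 25. This is the alphabet-reversal cipher (Atbash): a becomes z, b becomes y, etc.
Undoing it on dlv: d↔w, l↔o, v↔e.

woe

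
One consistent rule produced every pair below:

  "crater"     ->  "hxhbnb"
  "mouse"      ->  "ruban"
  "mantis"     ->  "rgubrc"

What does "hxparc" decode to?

crisis

The shift increases by 1 at each position, starting from +5: 5, 6, 7, ….
Undoing it on hxparc: h−5=c, x−6=r, p−7=i, a−8=s, r−9=i, c−10=s.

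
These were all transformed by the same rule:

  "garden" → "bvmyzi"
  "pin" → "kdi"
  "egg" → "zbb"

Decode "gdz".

lie

Each letter is shifted forward by 21 in the alphabet (a Caesar shift of +21).
Undoing it on gdz: g−21=l, d−21=i, z−21=e.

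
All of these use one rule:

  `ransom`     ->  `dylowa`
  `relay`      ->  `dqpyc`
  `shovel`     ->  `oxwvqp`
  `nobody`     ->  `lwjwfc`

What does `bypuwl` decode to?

r(17)→d(3) and a(0)→y(24) fit y≡11x+24 (mod 26); the inverse of 11 mod 26 is 19. Treating letters as 0–25, the rule is x ↦ 11x + 24 (mod 26).
Reversing it on bypuwl: b(1)→19·(1−24)≡5=f; y(24)→19·(24−24)≡0=a; p(15)→19·(15−24)≡11=l; u(20)→19·(20−24)≡2=c; w(22)→19·(22−24)≡14=o; l(11)→19·(11−24)≡13=n (all mod 26).

falcon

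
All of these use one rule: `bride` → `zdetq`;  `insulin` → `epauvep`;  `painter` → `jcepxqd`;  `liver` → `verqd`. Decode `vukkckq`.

b(1)→z(25) and r(17)→d(3) fit y≡23x+2 (mod 26); the inverse of 23 mod 26 is 17. Each letter's alphabet position (a=0..z=25) is mapped through 23·x+2 mod 26 — an affine cipher.
Decoding vukkckq: v(21)→17·(21−2)≡11=l; u(20)→17·(20−2)≡20=u; k(10)→17·(10−2)≡6=g; k(10)→17·(10−2)≡6=g; c(2)→17·(2−2)≡0=a; k(10)→17·(10−2)≡6=g; q(16)→17·(16−2)≡4=e (all mod 26).

luggage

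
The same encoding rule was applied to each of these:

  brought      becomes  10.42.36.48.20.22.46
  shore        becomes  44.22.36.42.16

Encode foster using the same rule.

18.36.44.46.16.42

Each letter becomes 2×(its alphabet position, a=1..z=26) + 6.
For foster: f=6→18, o=15→36, s=19→44, t=20→46, e=5→16, r=18→42.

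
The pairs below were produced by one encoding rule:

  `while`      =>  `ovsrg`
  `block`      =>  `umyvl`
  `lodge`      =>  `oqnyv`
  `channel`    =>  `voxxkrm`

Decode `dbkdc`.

The word is reversed, then every letter is shifted forward by 10.
Decoding dbkdc: shift back: d−10=t, b−10=r, k−10=a, d−10=t, c−10=s → trats; then reverse → start.

start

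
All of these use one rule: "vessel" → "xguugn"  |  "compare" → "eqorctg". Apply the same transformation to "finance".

Each letter is shifted forward by 2 in the alphabet (a Caesar shift of +2).
For finance: f+2=h, i+2=k, n+2=p, a+2=c, n+2=p, c+2=e, e+2=g.

hkpcpeg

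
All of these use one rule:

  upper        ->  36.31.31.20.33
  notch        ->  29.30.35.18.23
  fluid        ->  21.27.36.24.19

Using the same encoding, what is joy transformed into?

u is letter #21 and maps to 36: an offset of 15. The number is (letter's place in the alphabet, a=1) + 15.
Applying it to joy: j=10→25, o=15→30, y=25→40.

25.30.40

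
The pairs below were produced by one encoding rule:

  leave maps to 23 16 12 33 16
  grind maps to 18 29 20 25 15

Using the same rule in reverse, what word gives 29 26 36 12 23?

royal

Letters become their 1-based position plus 11 (so a→12, b→13, …).
Decoding 29 26 36 12 23: 29→(29−11)÷1=18=r, 26→(26−11)÷1=15=o, 36→(36−11)÷1=25=y, 12→(12−11)÷1=1=a, 23→(23−11)÷1=12=l.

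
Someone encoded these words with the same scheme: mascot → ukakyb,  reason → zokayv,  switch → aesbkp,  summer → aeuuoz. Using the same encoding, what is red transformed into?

Vowels shift forward by 10 and consonants shift forward by 8.
For red: r(cons)+8=z, e(vowel)+10=o, d(cons)+8=l.

zol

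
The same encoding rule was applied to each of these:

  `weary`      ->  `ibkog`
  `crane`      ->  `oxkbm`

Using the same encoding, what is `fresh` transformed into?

The word is reversed, then every letter is shifted forward by 10.
For fresh: reverse → hserf; then shift: h+10=r, s+10=c, e+10=o, r+10=b, f+10=p.

rcobp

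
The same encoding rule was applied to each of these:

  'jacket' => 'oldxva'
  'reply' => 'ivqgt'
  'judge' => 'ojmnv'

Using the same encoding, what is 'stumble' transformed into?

j(9)→o(14) and a(0)→l(11) fit y≡9x+11 (mod 26); the inverse of 9 mod 26 is 3. This is an affine cipher: with a=0,…,z=25, each position x becomes (9x+11) mod 26.
Applying it to stumble: s(18)→9·18+11≡17=r; t(19)→9·19+11≡0=a; u(20)→9·20+11≡9=j; m(12)→9·12+11≡15=p; b(1)→9·1+11≡20=u; l(11)→9·11+11≡6=g; e(4)→9·4+11≡21=v (all mod 26).

rajpugv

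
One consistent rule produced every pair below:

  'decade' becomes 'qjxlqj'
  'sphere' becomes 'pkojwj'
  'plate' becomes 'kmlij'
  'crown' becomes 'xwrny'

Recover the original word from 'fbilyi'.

Treating letters as 0–25, the rule is x ↦ 19x + 11 (mod 26).
Undoing it on fbilyi: f(5)→11·(5−11)≡12=m; b(1)→11·(1−11)≡20=u; i(8)→11·(8−11)≡19=t; l(11)→11·(11−11)≡0=a; y(24)→11·(24−11)≡13=n; i(8)→11·(8−11)≡19=t (all mod 26).

mutant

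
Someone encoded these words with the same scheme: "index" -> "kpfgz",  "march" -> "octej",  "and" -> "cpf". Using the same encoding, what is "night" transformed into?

pkijv

This is a Caesar cipher with shift 2.
For night: n+2=p, i+2=k, g+2=i, h+2=j, t+2=v.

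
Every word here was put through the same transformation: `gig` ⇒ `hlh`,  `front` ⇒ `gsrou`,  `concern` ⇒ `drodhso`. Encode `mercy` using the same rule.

nhsdz

The shift depends on letter class: consonant g→h is +1, but vowel i→l is +3. Vowels shift forward by 3 and consonants shift forward by 1.
Applying it to mercy: m(cons)+1=n, e(vowel)+3=h, r(cons)+1=s, c(cons)+1=d, y(cons)+1=z.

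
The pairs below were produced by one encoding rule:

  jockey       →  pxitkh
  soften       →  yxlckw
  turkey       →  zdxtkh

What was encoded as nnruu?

hello

Shifts by position in jockey: pos 0: j→p (+6), pos 1: o→x (+9), pos 2: c→i (+6), pos 3: k→t (+9) — repeating every 2. It's a Vigenère-style cipher with numeric key [6,9]: position i shifts by key[i mod 2].
Reversing it on nnruu: n−6=h, n−9=e, r−6=l, u−9=l, u−6=o.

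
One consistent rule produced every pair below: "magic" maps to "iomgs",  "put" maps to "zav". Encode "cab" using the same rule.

hgi

The output letters match the input read backwards, each shifted +6: magic reversed is cigam. Two steps: reverse the string, then apply a Caesar shift of +6.
Applying it to cab: reverse → bac; then shift: b+6=h, a+6=g, c+6=i.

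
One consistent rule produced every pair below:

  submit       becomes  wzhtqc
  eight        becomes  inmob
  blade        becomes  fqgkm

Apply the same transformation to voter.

In submit: s→w is +4, u→z is +5, b→h is +6, m→t is +7 — the shift increases by 1 each position. The shift increases by 1 at each position, starting from +4: 4, 5, 6, ….
For voter: v+4=z, o+5=t, t+6=z, e+7=l, r+8=z.

ztzlz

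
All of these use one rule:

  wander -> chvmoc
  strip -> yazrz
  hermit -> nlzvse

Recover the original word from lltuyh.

Letter i (0-indexed) is shifted by i+6, so successive shifts are 6, 7, 8, ….
Undoing it on lltuyh: l−6=f, l−7=e, t−8=l, u−9=l, y−10=o, h−11=w.

fellow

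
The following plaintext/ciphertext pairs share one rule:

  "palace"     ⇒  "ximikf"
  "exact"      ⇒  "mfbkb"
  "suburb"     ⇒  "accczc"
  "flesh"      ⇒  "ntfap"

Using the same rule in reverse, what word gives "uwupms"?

mother

Shifts by position in palace: pos 0: p→x (+8), pos 1: a→i (+8), pos 2: l→m (+1), pos 3: a→i (+8), pos 4: c→k (+8), pos 5: e→f (+1) — repeating every 3. It's a Vigenère-style cipher with numeric key [8,8,1]: position i shifts by key[i mod 3].
Decoding uwupms: u−8=m, w−8=o, u−1=t, p−8=h, m−8=e, s−1=r.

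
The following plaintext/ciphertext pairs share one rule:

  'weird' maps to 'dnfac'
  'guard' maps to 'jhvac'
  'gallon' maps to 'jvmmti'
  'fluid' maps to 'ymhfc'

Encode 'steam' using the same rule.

w(22)→d(3) and e(4)→n(13) fit y≡11x+21 (mod 26); the inverse of 11 mod 26 is 19. Treating letters as 0–25, the rule is x ↦ 11x + 21 (mod 26).
For steam: s(18)→11·18+21≡11=l; t(19)→11·19+21≡22=w; e(4)→11·4+21≡13=n; a(0)→11·0+21≡21=v; m(12)→11·12+21≡23=x (all mod 26).

lwnvx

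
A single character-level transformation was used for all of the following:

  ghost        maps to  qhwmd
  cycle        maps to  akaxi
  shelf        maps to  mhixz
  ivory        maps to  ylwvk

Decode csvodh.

warmth

g(6)→q(16) and h(7)→h(7) fit y≡17x+18 (mod 26); the inverse of 17 mod 26 is 23. This is an affine cipher: with a=0,…,z=25, each position x becomes (17x+18) mod 26.
Decoding csvodh: c(2)→23·(2−18)≡22=w; s(18)→23·(18−18)≡0=a; v(21)→23·(21−18)≡17=r; o(14)→23·(14−18)≡12=m; d(3)→23·(3−18)≡19=t; h(7)→23·(7−18)≡7=h (all mod 26).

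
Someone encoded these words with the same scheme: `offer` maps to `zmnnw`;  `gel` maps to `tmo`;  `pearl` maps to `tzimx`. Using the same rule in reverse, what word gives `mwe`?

woe

The output letters match the input read backwards, each shifted +8: offer reversed is reffo. The word is reversed, then every letter is shifted forward by 8.
Undoing it on mwe: shift back: m−8=e, w−8=o, e−8=w → eow; then reverse → woe.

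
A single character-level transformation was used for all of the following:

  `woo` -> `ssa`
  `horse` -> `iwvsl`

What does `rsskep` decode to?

lagoon

The output letters match the input read backwards, each shifted +4: woo reversed is oow. The word is reversed, then every letter is shifted forward by 4.
Reversing it on rsskep: shift back: r−4=n, s−4=o, s−4=o, k−4=g, e−4=a, p−4=l → noogal; then reverse → lagoon.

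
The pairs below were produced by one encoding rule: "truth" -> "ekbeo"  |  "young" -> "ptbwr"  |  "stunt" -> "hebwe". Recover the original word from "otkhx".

horse

t(19)→e(4) and r(17)→k(10) fit y≡23x+9 (mod 26); the inverse of 23 mod 26 is 17. This is an affine cipher: with a=0,…,z=25, each position x becomes (23x+9) mod 26.
Decoding otkhx: o(14)→17·(14−9)≡7=h; t(19)→17·(19−9)≡14=o; k(10)→17·(10−9)≡17=r; h(7)→17·(7−9)≡18=s; x(23)→17·(23−9)≡4=e (all mod 26).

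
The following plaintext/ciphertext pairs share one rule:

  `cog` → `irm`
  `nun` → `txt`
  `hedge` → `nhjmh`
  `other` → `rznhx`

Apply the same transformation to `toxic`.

zrdli

Two shifts are in play — +3 for a/e/i/o/u, +6 for every other letter.
For toxic: t(cons)+6=z, o(vowel)+3=r, x(cons)+6=d, i(vowel)+3=l, c(cons)+6=i.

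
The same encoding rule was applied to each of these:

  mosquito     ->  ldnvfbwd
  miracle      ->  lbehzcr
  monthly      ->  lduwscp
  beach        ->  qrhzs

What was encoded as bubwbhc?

m(12)→l(11) and o(14)→d(3) fit y≡9x+7 (mod 26); the inverse of 9 mod 26 is 3. This is an affine cipher: with a=0,…,z=25, each position x becomes (9x+7) mod 26.
Decoding bubwbhc: b(1)→3·(1−7)≡8=i; u(20)→3·(20−7)≡13=n; b(1)→3·(1−7)≡8=i; w(22)→3·(22−7)≡19=t; b(1)→3·(1−7)≡8=i; h(7)→3·(7−7)≡0=a; c(2)→3·(2−7)≡11=l (all mod 26).

initial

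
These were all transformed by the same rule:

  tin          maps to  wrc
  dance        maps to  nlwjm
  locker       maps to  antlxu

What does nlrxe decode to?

The output letters match the input read backwards, each shifted +9: tin reversed is nit. Read the word backwards and shift each letter +9.
Reversing it on nlrxe: shift back: n−9=e, l−9=c, r−9=i, x−9=o, e−9=v → eciov; then reverse → voice.

voice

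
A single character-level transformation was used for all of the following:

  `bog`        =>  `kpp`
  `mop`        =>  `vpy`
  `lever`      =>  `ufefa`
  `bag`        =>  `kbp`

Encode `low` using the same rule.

upf

Vowels shift forward by 1 and consonants shift forward by 9.
For low: l(cons)+9=u, o(vowel)+1=p, w(cons)+9=f.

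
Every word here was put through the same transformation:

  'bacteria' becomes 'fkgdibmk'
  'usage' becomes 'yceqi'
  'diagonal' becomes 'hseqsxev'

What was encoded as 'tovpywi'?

Shifts by position in bacteria: pos 0: b→f (+4), pos 1: a→k (+10), pos 2: c→g (+4), pos 3: t→d (+10) — repeating every 2. The shifts repeat in a cycle of length 2: positions 0,1,… shift by +4, +10, then the pattern repeats.
Undoing it on tovpywi: t−4=p, o−10=e, v−4=r, p−10=f, y−4=u, w−10=m, i−4=e.

perfume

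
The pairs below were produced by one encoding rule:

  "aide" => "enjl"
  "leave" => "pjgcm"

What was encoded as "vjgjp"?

In aide: a→e is +4, i→n is +5, d→j is +6, e→l is +7 — the shift increases by 1 each position. Letter i (0-indexed) is shifted by i+4, so successive shifts are 4, 5, 6, ….
Decoding vjgjp: v−4=r, j−5=e, g−6=a, j−7=c, p−8=h.

reach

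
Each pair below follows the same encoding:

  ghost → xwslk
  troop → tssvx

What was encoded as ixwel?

The output letters match the input read backwards, each shifted +4: ghost reversed is tsohg. Two steps: reverse the string, then apply a Caesar shift of +4.
Reversing it on ixwel: shift back: i−4=e, x−4=t, w−4=s, e−4=a, l−4=h → etsah; then reverse → haste.

haste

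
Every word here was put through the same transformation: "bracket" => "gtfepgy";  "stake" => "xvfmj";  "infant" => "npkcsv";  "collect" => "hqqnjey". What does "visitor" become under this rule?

The shifts repeat in a cycle of length 2: positions 0,1,… shift by +5, +2, then the pattern repeats.
On visitor: v+5=a, i+2=k, s+5=x, i+2=k, t+5=y, o+2=q, r+5=w.

akxkyqw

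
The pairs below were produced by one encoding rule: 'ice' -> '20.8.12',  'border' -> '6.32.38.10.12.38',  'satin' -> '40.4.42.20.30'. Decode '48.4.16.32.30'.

wagon

The formula is n = 2×(alphabet index, a=1) + 2.
Decoding 48.4.16.32.30: 48→(48−2)÷2=23=w, 4→(4−2)÷2=1=a, 16→(16−2)÷2=7=g, 32→(32−2)÷2=15=o, 30→(30−2)÷2=14=n.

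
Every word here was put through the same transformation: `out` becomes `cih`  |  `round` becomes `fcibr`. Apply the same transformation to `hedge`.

Every letter moves 14 places later in the alphabet, wrapping around z→a.
For hedge: h+14=v, e+14=s, d+14=r, g+14=u, e+14=s.

vsrus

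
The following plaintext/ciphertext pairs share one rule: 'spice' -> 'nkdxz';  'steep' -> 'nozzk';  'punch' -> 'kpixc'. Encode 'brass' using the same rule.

wmvnn

This is a Caesar cipher with shift 21.
Applying it to brass: b+21=w, r+21=m, a+21=v, s+21=n, s+21=n.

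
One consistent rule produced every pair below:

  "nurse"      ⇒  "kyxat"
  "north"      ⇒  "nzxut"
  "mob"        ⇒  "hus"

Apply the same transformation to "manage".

kmgtgs

The output letters match the input read backwards, each shifted +6: nurse reversed is esrun. Read the word backwards and shift each letter +6.
Applying it to manage: reverse → eganam; then shift: e+6=k, g+6=m, a+6=g, n+6=t, a+6=g, m+6=s.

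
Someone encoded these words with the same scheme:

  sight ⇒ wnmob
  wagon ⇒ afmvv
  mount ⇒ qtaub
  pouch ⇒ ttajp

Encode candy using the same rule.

gftkg

The shift increases by 1 at each position, starting from +4: 4, 5, 6, ….
On candy: c+4=g, a+5=f, n+6=t, d+7=k, y+8=g.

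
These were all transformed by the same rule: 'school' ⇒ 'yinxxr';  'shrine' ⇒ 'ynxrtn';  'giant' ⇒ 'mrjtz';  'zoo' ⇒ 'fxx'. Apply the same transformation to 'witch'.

The shift depends on letter class: consonant s→y is +6, but vowel o→x is +9. The rule splits by letter class: vowels +9, consonants +6.
On witch: w(cons)+6=c, i(vowel)+9=r, t(cons)+6=z, c(cons)+6=i, h(cons)+6=n.

crzin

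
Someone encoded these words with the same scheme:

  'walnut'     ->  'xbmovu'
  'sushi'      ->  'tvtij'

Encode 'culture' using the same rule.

Each letter is shifted forward by 1 in the alphabet (a Caesar shift of +1).
On culture: c+1=d, u+1=v, l+1=m, t+1=u, u+1=v, r+1=s, e+1=f.

dvmuvsf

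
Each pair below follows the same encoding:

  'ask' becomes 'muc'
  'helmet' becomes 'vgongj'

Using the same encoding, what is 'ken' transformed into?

The output letters match the input read backwards, each shifted +2: ask reversed is ksa. Read the word backwards and shift each letter +2.
For ken: reverse → nek; then shift: n+2=p, e+2=g, k+2=m.

pgm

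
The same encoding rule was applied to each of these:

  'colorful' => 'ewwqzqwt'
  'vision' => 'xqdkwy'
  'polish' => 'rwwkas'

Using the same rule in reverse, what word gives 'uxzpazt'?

Shifts by position in colorful: pos 0: c→e (+2), pos 1: o→w (+8), pos 2: l→w (+11), pos 3: o→q (+2), pos 4: r→z (+8), pos 5: f→q (+11) — repeating every 3. It's a Vigenère-style cipher with numeric key [2,8,11]: position i shifts by key[i mod 3].
Decoding uxzpazt: u−2=s, x−8=p, z−11=o, p−2=n, a−8=s, z−11=o, t−2=r.

sponsor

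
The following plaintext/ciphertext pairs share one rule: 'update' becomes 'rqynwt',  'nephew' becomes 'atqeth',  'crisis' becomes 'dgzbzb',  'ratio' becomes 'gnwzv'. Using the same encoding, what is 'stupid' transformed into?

bwrqzy

u(20)→r(17) and p(15)→q(16) fit y≡21x+13 (mod 26); the inverse of 21 mod 26 is 5. This is an affine cipher: with a=0,…,z=25, each position x becomes (21x+13) mod 26.
For stupid: s(18)→21·18+13≡1=b; t(19)→21·19+13≡22=w; u(20)→21·20+13≡17=r; p(15)→21·15+13≡16=q; i(8)→21·8+13≡25=z; d(3)→21·3+13≡24=y (all mod 26).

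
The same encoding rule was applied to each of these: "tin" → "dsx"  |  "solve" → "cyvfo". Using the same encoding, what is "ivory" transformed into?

sfybi

This is a Caesar cipher with shift 10.
For ivory: i+10=s, v+10=f, o+10=y, r+10=b, y+10=i.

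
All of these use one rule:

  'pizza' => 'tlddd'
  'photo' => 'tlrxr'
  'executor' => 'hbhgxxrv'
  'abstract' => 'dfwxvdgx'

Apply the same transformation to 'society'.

The rule splits by letter class: vowels +3, consonants +4.
Applying it to society: s(cons)+4=w, o(vowel)+3=r, c(cons)+4=g, i(vowel)+3=l, e(vowel)+3=h, t(cons)+4=x, y(cons)+4=c.

wrglhxc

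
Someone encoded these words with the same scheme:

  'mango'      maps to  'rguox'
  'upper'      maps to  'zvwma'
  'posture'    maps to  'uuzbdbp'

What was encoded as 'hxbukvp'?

crumble

In mango: m→r is +5, a→g is +6, n→u is +7, g→o is +8 — the shift increases by 1 each position. The shift increases by 1 at each position, starting from +5: 5, 6, 7, ….
Reversing it on hxbukvp: h−5=c, x−6=r, b−7=u, u−8=m, k−9=b, v−10=l, p−11=e.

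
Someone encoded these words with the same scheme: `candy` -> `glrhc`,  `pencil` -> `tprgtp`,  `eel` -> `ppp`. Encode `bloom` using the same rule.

fpzzq

Two shifts are in play — +11 for a/e/i/o/u, +4 for every other letter.
For bloom: b(cons)+4=f, l(cons)+4=p, o(vowel)+11=z, o(vowel)+11=z, m(cons)+4=q.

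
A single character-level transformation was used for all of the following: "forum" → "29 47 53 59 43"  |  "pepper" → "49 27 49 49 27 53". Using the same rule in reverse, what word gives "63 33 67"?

The formula is n = 2×(alphabet index, a=1) + 17.
Undoing it on 63 33 67: 63→(63−17)÷2=23=w, 33→(33−17)÷2=8=h, 67→(67−17)÷2=25=y.

why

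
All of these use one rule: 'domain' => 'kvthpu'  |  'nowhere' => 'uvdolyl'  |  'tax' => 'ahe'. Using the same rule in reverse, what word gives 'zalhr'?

steak

This is a Caesar cipher with shift 7.
Undoing it on zalhr: z−7=s, a−7=t, l−7=e, h−7=a, r−7=k.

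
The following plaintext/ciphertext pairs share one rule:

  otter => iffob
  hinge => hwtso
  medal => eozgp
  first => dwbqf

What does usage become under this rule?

uqgso

o(14)→i(8) and t(19)→f(5) fit y≡15x+6 (mod 26); the inverse of 15 mod 26 is 7. Each letter's alphabet position (a=0..z=25) is mapped through 15·x+6 mod 26 — an affine cipher.
On usage: u(20)→15·20+6≡20=u; s(18)→15·18+6≡16=q; a(0)→15·0+6≡6=g; g(6)→15·6+6≡18=s; e(4)→15·4+6≡14=o (all mod 26).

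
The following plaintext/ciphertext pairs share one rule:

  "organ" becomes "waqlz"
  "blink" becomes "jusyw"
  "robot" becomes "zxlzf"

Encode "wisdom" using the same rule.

In organ: o→w is +8, r→a is +9, g→q is +10, a→l is +11 — the shift increases by 1 each position. The shift increases by 1 at each position, starting from +8: 8, 9, 10, ….
On wisdom: w+8=e, i+9=r, s+10=c, d+11=o, o+12=a, m+13=z.

ercoaz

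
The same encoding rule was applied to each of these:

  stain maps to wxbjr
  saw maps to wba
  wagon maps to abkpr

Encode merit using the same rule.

The shift depends on letter class: consonant s→w is +4, but vowel a→b is +1. Two shifts are in play — +1 for a/e/i/o/u, +4 for every other letter.
For merit: m(cons)+4=q, e(vowel)+1=f, r(cons)+4=v, i(vowel)+1=j, t(cons)+4=x.

qfvjx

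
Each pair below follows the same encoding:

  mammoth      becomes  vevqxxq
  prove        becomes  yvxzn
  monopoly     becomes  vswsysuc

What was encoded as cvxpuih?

trolley

Shifts by position in mammoth: pos 0: m→v (+9), pos 1: a→e (+4), pos 2: m→v (+9), pos 3: m→q (+4) — repeating every 2. It's a Vigenère-style cipher with numeric key [9,4]: position i shifts by key[i mod 2].
Decoding cvxpuih: c−9=t, v−4=r, x−9=o, p−4=l, u−9=l, i−4=e, h−9=y.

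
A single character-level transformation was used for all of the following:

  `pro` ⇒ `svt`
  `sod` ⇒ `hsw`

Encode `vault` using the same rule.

xpyez

The output letters match the input read backwards, each shifted +4: pro reversed is orp. Read the word backwards and shift each letter +4.
Applying it to vault: reverse → tluav; then shift: t+4=x, l+4=p, u+4=y, a+4=e, v+4=z.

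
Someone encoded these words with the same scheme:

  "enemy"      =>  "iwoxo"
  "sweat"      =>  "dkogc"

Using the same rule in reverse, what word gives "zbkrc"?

Read the word backwards and shift each letter +10.
Decoding zbkrc: shift back: z−10=p, b−10=r, k−10=a, r−10=h, c−10=s → prahs; then reverse → sharp.

sharp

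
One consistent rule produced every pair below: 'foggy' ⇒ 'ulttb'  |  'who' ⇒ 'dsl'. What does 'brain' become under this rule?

Each pair mirrors across the alphabet (f↔u, o↔l, g↔t): positions sum to 25. This is the alphabet-reversal cipher (Atbash): a becomes z, b becomes y, etc.
On brain: b↔y, r↔i, a↔z, i↔r, n↔m.

yizrm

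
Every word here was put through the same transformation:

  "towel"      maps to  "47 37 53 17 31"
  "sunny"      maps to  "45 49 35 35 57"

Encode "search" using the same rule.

45 17 9 43 13 23

The formula is n = 2×(alphabet index, a=1) + 7.
Applying it to search: s=19→45, e=5→17, a=1→9, r=18→43, c=3→13, h=8→23.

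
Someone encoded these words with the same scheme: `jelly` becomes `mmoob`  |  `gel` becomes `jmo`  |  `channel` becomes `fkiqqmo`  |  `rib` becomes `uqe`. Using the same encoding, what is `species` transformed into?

vsmfqmv

The shift depends on letter class: consonant j→m is +3, but vowel e→m is +8. The rule splits by letter class: vowels +8, consonants +3.
For species: s(cons)+3=v, p(cons)+3=s, e(vowel)+8=m, c(cons)+3=f, i(vowel)+8=q, e(vowel)+8=m, s(cons)+3=v.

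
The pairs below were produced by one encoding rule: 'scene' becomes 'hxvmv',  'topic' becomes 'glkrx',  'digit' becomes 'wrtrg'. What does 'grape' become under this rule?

tizkv

Letters are reflected about the middle of the alphabet (position → 25−position): Atbash.
For grape: g↔t, r↔i, a↔z, p↔k, e↔v.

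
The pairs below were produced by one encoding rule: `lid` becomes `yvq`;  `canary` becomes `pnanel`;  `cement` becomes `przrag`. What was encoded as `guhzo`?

thumb

Compare letters: l→y is +13, i→v is +13, d→q is +13 — a constant shift. Every letter moves 13 places later in the alphabet, wrapping around z→a.
Undoing it on guhzo: g−13=t, u−13=h, h−13=u, z−13=m, o−13=b.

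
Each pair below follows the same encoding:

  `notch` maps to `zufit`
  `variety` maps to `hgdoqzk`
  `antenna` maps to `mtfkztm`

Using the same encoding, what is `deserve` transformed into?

Shifts by position in notch: pos 0: n→z (+12), pos 1: o→u (+6), pos 2: t→f (+12), pos 3: c→i (+6) — repeating every 2. It's a Vigenère-style cipher with numeric key [12,6]: position i shifts by key[i mod 2].
Applying it to deserve: d+12=p, e+6=k, s+12=e, e+6=k, r+12=d, v+6=b, e+12=q.

pkekdbq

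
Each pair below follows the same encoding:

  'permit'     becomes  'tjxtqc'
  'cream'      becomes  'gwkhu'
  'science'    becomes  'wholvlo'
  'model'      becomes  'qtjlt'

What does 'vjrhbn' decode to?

In permit: p→t is +4, e→j is +5, r→x is +6, m→t is +7 — the shift increases by 1 each position. Letter i (0-indexed) is shifted by i+4, so successive shifts are 4, 5, 6, ….
Decoding vjrhbn: v−4=r, j−5=e, r−6=l, h−7=a, b−8=t, n−9=e.

relate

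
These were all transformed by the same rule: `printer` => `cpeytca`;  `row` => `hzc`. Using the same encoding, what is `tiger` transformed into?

cprte

The output letters match the input read backwards, each shifted +11: printer reversed is retnirp. The word is reversed, then every letter is shifted forward by 11.
On tiger: reverse → regit; then shift: r+11=c, e+11=p, g+11=r, i+11=t, t+11=e.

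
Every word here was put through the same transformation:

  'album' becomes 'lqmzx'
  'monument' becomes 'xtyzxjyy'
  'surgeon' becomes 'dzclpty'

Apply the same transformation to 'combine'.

Shifts by position in album: pos 0: a→l (+11), pos 1: l→q (+5), pos 2: b→m (+11), pos 3: u→z (+5) — repeating every 2. A repeating key of period 2 is used — shifts +11, +5 over and over.
For combine: c+11=n, o+5=t, m+11=x, b+5=g, i+11=t, n+5=s, e+11=p.

ntxgtsp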